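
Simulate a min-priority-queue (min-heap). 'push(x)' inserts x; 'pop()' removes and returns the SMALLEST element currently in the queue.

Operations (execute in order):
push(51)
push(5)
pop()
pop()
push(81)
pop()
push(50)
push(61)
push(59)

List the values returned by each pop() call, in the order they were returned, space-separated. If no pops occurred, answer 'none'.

push(51): heap contents = [51]
push(5): heap contents = [5, 51]
pop() → 5: heap contents = [51]
pop() → 51: heap contents = []
push(81): heap contents = [81]
pop() → 81: heap contents = []
push(50): heap contents = [50]
push(61): heap contents = [50, 61]
push(59): heap contents = [50, 59, 61]

Answer: 5 51 81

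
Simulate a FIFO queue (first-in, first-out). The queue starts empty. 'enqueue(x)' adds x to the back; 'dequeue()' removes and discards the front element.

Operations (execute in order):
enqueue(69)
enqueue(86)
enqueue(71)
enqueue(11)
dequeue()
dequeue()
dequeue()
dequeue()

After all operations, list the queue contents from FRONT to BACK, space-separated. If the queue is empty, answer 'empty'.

Answer: empty

Derivation:
enqueue(69): [69]
enqueue(86): [69, 86]
enqueue(71): [69, 86, 71]
enqueue(11): [69, 86, 71, 11]
dequeue(): [86, 71, 11]
dequeue(): [71, 11]
dequeue(): [11]
dequeue(): []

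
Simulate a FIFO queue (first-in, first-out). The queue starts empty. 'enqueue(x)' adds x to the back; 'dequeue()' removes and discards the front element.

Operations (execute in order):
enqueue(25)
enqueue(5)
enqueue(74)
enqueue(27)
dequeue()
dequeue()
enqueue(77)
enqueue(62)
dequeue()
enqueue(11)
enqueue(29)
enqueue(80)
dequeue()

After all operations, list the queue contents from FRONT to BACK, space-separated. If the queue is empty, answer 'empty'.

Answer: 77 62 11 29 80

Derivation:
enqueue(25): [25]
enqueue(5): [25, 5]
enqueue(74): [25, 5, 74]
enqueue(27): [25, 5, 74, 27]
dequeue(): [5, 74, 27]
dequeue(): [74, 27]
enqueue(77): [74, 27, 77]
enqueue(62): [74, 27, 77, 62]
dequeue(): [27, 77, 62]
enqueue(11): [27, 77, 62, 11]
enqueue(29): [27, 77, 62, 11, 29]
enqueue(80): [27, 77, 62, 11, 29, 80]
dequeue(): [77, 62, 11, 29, 80]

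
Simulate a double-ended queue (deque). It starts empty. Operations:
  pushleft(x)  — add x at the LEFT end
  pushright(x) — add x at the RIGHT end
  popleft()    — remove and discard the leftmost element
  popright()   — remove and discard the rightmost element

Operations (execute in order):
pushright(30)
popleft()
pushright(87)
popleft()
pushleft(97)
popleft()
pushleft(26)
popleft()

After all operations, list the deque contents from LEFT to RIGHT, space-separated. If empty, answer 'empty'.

pushright(30): [30]
popleft(): []
pushright(87): [87]
popleft(): []
pushleft(97): [97]
popleft(): []
pushleft(26): [26]
popleft(): []

Answer: empty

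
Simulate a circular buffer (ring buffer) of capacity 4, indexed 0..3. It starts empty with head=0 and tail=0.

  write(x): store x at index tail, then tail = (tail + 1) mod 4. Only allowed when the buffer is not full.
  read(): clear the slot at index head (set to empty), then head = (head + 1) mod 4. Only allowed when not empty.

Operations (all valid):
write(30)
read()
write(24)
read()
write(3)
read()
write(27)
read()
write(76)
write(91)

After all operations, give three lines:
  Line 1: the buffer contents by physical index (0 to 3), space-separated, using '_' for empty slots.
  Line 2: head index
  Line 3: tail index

Answer: 76 91 _ _
0
2

Derivation:
write(30): buf=[30 _ _ _], head=0, tail=1, size=1
read(): buf=[_ _ _ _], head=1, tail=1, size=0
write(24): buf=[_ 24 _ _], head=1, tail=2, size=1
read(): buf=[_ _ _ _], head=2, tail=2, size=0
write(3): buf=[_ _ 3 _], head=2, tail=3, size=1
read(): buf=[_ _ _ _], head=3, tail=3, size=0
write(27): buf=[_ _ _ 27], head=3, tail=0, size=1
read(): buf=[_ _ _ _], head=0, tail=0, size=0
write(76): buf=[76 _ _ _], head=0, tail=1, size=1
write(91): buf=[76 91 _ _], head=0, tail=2, size=2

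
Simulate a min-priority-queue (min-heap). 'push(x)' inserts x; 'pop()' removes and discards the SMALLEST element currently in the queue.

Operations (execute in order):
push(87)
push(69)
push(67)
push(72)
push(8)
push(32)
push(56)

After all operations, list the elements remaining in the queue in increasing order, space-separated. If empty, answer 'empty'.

Answer: 8 32 56 67 69 72 87

Derivation:
push(87): heap contents = [87]
push(69): heap contents = [69, 87]
push(67): heap contents = [67, 69, 87]
push(72): heap contents = [67, 69, 72, 87]
push(8): heap contents = [8, 67, 69, 72, 87]
push(32): heap contents = [8, 32, 67, 69, 72, 87]
push(56): heap contents = [8, 32, 56, 67, 69, 72, 87]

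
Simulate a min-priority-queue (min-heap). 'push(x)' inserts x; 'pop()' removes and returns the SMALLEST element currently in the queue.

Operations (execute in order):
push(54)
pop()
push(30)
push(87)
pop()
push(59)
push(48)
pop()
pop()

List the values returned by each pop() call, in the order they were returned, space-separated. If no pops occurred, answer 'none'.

push(54): heap contents = [54]
pop() → 54: heap contents = []
push(30): heap contents = [30]
push(87): heap contents = [30, 87]
pop() → 30: heap contents = [87]
push(59): heap contents = [59, 87]
push(48): heap contents = [48, 59, 87]
pop() → 48: heap contents = [59, 87]
pop() → 59: heap contents = [87]

Answer: 54 30 48 59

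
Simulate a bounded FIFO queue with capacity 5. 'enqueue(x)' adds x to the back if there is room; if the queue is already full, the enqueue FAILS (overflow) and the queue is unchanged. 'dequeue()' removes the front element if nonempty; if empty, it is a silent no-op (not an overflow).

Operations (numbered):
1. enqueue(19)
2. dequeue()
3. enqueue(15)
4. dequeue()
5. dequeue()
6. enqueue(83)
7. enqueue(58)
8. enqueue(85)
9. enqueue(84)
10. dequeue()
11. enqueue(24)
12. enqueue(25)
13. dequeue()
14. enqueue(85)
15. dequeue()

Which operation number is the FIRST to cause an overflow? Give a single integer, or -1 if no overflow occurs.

Answer: -1

Derivation:
1. enqueue(19): size=1
2. dequeue(): size=0
3. enqueue(15): size=1
4. dequeue(): size=0
5. dequeue(): empty, no-op, size=0
6. enqueue(83): size=1
7. enqueue(58): size=2
8. enqueue(85): size=3
9. enqueue(84): size=4
10. dequeue(): size=3
11. enqueue(24): size=4
12. enqueue(25): size=5
13. dequeue(): size=4
14. enqueue(85): size=5
15. dequeue(): size=4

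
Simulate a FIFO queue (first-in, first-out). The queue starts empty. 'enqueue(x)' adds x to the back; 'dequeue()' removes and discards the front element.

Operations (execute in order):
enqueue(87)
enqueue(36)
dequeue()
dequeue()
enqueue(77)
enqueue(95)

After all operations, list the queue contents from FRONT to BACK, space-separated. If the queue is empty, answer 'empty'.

Answer: 77 95

Derivation:
enqueue(87): [87]
enqueue(36): [87, 36]
dequeue(): [36]
dequeue(): []
enqueue(77): [77]
enqueue(95): [77, 95]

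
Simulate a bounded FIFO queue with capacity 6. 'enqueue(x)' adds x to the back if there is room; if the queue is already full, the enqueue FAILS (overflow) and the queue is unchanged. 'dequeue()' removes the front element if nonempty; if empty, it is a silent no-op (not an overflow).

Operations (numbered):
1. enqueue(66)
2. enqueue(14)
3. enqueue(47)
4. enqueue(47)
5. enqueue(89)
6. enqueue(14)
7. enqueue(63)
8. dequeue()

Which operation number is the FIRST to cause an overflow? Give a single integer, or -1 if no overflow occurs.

Answer: 7

Derivation:
1. enqueue(66): size=1
2. enqueue(14): size=2
3. enqueue(47): size=3
4. enqueue(47): size=4
5. enqueue(89): size=5
6. enqueue(14): size=6
7. enqueue(63): size=6=cap → OVERFLOW (fail)
8. dequeue(): size=5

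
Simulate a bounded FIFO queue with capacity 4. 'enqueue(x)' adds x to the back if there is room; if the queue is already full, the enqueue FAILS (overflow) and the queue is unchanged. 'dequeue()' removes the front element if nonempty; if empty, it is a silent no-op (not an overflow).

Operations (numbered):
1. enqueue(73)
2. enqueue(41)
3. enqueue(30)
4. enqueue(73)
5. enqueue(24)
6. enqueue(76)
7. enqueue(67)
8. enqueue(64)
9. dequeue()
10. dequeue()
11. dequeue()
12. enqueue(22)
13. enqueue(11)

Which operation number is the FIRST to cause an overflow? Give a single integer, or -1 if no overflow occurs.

1. enqueue(73): size=1
2. enqueue(41): size=2
3. enqueue(30): size=3
4. enqueue(73): size=4
5. enqueue(24): size=4=cap → OVERFLOW (fail)
6. enqueue(76): size=4=cap → OVERFLOW (fail)
7. enqueue(67): size=4=cap → OVERFLOW (fail)
8. enqueue(64): size=4=cap → OVERFLOW (fail)
9. dequeue(): size=3
10. dequeue(): size=2
11. dequeue(): size=1
12. enqueue(22): size=2
13. enqueue(11): size=3

Answer: 5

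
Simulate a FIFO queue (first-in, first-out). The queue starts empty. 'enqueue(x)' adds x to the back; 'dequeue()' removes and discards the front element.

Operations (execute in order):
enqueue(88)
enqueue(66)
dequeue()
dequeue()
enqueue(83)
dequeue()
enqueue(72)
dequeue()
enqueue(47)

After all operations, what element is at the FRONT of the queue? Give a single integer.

Answer: 47

Derivation:
enqueue(88): queue = [88]
enqueue(66): queue = [88, 66]
dequeue(): queue = [66]
dequeue(): queue = []
enqueue(83): queue = [83]
dequeue(): queue = []
enqueue(72): queue = [72]
dequeue(): queue = []
enqueue(47): queue = [47]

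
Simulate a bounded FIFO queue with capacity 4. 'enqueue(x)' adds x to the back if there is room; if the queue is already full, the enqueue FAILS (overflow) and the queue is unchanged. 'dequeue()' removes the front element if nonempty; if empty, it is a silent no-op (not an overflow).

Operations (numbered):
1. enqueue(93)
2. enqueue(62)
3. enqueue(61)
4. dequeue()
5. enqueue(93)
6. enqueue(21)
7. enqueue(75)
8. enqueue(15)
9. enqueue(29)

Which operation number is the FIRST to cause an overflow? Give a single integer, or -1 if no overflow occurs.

1. enqueue(93): size=1
2. enqueue(62): size=2
3. enqueue(61): size=3
4. dequeue(): size=2
5. enqueue(93): size=3
6. enqueue(21): size=4
7. enqueue(75): size=4=cap → OVERFLOW (fail)
8. enqueue(15): size=4=cap → OVERFLOW (fail)
9. enqueue(29): size=4=cap → OVERFLOW (fail)

Answer: 7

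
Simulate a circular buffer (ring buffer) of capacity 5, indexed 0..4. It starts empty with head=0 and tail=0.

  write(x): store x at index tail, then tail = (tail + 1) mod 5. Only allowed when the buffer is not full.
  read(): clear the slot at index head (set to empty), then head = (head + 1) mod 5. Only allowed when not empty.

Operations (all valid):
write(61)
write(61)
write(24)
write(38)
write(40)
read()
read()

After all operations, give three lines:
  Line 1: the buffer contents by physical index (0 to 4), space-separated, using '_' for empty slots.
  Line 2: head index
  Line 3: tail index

write(61): buf=[61 _ _ _ _], head=0, tail=1, size=1
write(61): buf=[61 61 _ _ _], head=0, tail=2, size=2
write(24): buf=[61 61 24 _ _], head=0, tail=3, size=3
write(38): buf=[61 61 24 38 _], head=0, tail=4, size=4
write(40): buf=[61 61 24 38 40], head=0, tail=0, size=5
read(): buf=[_ 61 24 38 40], head=1, tail=0, size=4
read(): buf=[_ _ 24 38 40], head=2, tail=0, size=3

Answer: _ _ 24 38 40
2
0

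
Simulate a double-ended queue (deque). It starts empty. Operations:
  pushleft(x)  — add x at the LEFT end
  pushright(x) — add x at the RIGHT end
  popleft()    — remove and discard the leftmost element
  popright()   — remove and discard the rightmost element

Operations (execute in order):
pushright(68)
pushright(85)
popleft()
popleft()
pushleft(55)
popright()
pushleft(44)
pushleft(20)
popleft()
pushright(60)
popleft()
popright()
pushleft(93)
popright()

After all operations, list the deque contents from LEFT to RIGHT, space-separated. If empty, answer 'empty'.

pushright(68): [68]
pushright(85): [68, 85]
popleft(): [85]
popleft(): []
pushleft(55): [55]
popright(): []
pushleft(44): [44]
pushleft(20): [20, 44]
popleft(): [44]
pushright(60): [44, 60]
popleft(): [60]
popright(): []
pushleft(93): [93]
popright(): []

Answer: empty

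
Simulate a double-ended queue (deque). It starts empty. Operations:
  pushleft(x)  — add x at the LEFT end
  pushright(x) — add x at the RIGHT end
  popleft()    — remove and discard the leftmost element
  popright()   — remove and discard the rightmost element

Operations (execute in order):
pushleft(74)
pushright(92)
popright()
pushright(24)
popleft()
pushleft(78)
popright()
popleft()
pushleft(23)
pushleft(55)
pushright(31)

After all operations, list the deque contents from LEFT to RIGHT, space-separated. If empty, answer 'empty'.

Answer: 55 23 31

Derivation:
pushleft(74): [74]
pushright(92): [74, 92]
popright(): [74]
pushright(24): [74, 24]
popleft(): [24]
pushleft(78): [78, 24]
popright(): [78]
popleft(): []
pushleft(23): [23]
pushleft(55): [55, 23]
pushright(31): [55, 23, 31]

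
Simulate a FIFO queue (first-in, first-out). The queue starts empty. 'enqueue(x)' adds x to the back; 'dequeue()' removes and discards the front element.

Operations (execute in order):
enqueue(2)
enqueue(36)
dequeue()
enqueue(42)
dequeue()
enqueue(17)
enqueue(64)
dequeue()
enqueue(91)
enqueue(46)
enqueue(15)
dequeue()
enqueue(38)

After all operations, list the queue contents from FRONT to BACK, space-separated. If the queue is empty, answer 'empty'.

Answer: 64 91 46 15 38

Derivation:
enqueue(2): [2]
enqueue(36): [2, 36]
dequeue(): [36]
enqueue(42): [36, 42]
dequeue(): [42]
enqueue(17): [42, 17]
enqueue(64): [42, 17, 64]
dequeue(): [17, 64]
enqueue(91): [17, 64, 91]
enqueue(46): [17, 64, 91, 46]
enqueue(15): [17, 64, 91, 46, 15]
dequeue(): [64, 91, 46, 15]
enqueue(38): [64, 91, 46, 15, 38]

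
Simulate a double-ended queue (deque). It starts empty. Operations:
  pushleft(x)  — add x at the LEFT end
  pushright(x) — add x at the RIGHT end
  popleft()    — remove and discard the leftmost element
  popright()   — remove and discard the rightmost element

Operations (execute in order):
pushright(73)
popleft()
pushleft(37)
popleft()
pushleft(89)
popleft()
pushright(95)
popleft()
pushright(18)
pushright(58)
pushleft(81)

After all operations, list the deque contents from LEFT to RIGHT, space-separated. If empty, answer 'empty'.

Answer: 81 18 58

Derivation:
pushright(73): [73]
popleft(): []
pushleft(37): [37]
popleft(): []
pushleft(89): [89]
popleft(): []
pushright(95): [95]
popleft(): []
pushright(18): [18]
pushright(58): [18, 58]
pushleft(81): [81, 18, 58]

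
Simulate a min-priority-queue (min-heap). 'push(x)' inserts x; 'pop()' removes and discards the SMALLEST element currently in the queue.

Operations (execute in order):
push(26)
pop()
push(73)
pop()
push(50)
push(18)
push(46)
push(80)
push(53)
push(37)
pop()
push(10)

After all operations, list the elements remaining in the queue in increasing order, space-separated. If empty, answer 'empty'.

Answer: 10 37 46 50 53 80

Derivation:
push(26): heap contents = [26]
pop() → 26: heap contents = []
push(73): heap contents = [73]
pop() → 73: heap contents = []
push(50): heap contents = [50]
push(18): heap contents = [18, 50]
push(46): heap contents = [18, 46, 50]
push(80): heap contents = [18, 46, 50, 80]
push(53): heap contents = [18, 46, 50, 53, 80]
push(37): heap contents = [18, 37, 46, 50, 53, 80]
pop() → 18: heap contents = [37, 46, 50, 53, 80]
push(10): heap contents = [10, 37, 46, 50, 53, 80]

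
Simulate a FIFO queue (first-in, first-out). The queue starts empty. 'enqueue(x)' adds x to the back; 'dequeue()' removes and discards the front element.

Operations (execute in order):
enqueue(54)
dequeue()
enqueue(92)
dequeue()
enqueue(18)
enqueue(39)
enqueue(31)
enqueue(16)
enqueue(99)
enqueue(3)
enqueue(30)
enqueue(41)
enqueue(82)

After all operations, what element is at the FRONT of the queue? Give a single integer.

Answer: 18

Derivation:
enqueue(54): queue = [54]
dequeue(): queue = []
enqueue(92): queue = [92]
dequeue(): queue = []
enqueue(18): queue = [18]
enqueue(39): queue = [18, 39]
enqueue(31): queue = [18, 39, 31]
enqueue(16): queue = [18, 39, 31, 16]
enqueue(99): queue = [18, 39, 31, 16, 99]
enqueue(3): queue = [18, 39, 31, 16, 99, 3]
enqueue(30): queue = [18, 39, 31, 16, 99, 3, 30]
enqueue(41): queue = [18, 39, 31, 16, 99, 3, 30, 41]
enqueue(82): queue = [18, 39, 31, 16, 99, 3, 30, 41, 82]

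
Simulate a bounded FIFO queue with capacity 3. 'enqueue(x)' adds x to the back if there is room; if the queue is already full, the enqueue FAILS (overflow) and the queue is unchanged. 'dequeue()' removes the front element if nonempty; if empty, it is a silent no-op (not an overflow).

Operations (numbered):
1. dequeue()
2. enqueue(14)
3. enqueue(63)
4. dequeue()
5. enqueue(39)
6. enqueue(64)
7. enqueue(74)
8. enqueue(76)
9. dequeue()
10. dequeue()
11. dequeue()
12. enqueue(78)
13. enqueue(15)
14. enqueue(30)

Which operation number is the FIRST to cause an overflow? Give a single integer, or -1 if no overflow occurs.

Answer: 7

Derivation:
1. dequeue(): empty, no-op, size=0
2. enqueue(14): size=1
3. enqueue(63): size=2
4. dequeue(): size=1
5. enqueue(39): size=2
6. enqueue(64): size=3
7. enqueue(74): size=3=cap → OVERFLOW (fail)
8. enqueue(76): size=3=cap → OVERFLOW (fail)
9. dequeue(): size=2
10. dequeue(): size=1
11. dequeue(): size=0
12. enqueue(78): size=1
13. enqueue(15): size=2
14. enqueue(30): size=3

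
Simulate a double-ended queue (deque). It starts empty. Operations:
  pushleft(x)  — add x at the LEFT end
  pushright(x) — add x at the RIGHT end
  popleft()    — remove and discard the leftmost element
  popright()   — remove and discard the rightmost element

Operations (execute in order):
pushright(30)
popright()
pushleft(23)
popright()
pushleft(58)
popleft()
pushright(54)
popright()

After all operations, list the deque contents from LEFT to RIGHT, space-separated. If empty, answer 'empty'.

Answer: empty

Derivation:
pushright(30): [30]
popright(): []
pushleft(23): [23]
popright(): []
pushleft(58): [58]
popleft(): []
pushright(54): [54]
popright(): []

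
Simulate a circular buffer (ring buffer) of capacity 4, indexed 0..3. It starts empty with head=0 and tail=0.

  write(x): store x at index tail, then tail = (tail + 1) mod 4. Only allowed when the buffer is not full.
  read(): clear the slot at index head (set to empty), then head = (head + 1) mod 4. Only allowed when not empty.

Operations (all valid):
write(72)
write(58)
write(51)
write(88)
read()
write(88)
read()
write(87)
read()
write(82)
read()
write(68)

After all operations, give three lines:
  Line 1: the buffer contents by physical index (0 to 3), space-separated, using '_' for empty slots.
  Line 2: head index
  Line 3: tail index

Answer: 88 87 82 68
0
0

Derivation:
write(72): buf=[72 _ _ _], head=0, tail=1, size=1
write(58): buf=[72 58 _ _], head=0, tail=2, size=2
write(51): buf=[72 58 51 _], head=0, tail=3, size=3
write(88): buf=[72 58 51 88], head=0, tail=0, size=4
read(): buf=[_ 58 51 88], head=1, tail=0, size=3
write(88): buf=[88 58 51 88], head=1, tail=1, size=4
read(): buf=[88 _ 51 88], head=2, tail=1, size=3
write(87): buf=[88 87 51 88], head=2, tail=2, size=4
read(): buf=[88 87 _ 88], head=3, tail=2, size=3
write(82): buf=[88 87 82 88], head=3, tail=3, size=4
read(): buf=[88 87 82 _], head=0, tail=3, size=3
write(68): buf=[88 87 82 68], head=0, tail=0, size=4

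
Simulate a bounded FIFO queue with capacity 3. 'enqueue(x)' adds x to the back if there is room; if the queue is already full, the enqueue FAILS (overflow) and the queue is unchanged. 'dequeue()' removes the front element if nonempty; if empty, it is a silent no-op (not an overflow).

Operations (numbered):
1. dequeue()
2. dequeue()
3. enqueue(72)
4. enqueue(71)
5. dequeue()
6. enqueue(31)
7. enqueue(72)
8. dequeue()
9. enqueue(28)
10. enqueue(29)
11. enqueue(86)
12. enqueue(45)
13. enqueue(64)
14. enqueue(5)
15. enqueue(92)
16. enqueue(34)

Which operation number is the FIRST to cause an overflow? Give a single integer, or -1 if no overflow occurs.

Answer: 10

Derivation:
1. dequeue(): empty, no-op, size=0
2. dequeue(): empty, no-op, size=0
3. enqueue(72): size=1
4. enqueue(71): size=2
5. dequeue(): size=1
6. enqueue(31): size=2
7. enqueue(72): size=3
8. dequeue(): size=2
9. enqueue(28): size=3
10. enqueue(29): size=3=cap → OVERFLOW (fail)
11. enqueue(86): size=3=cap → OVERFLOW (fail)
12. enqueue(45): size=3=cap → OVERFLOW (fail)
13. enqueue(64): size=3=cap → OVERFLOW (fail)
14. enqueue(5): size=3=cap → OVERFLOW (fail)
15. enqueue(92): size=3=cap → OVERFLOW (fail)
16. enqueue(34): size=3=cap → OVERFLOW (fail)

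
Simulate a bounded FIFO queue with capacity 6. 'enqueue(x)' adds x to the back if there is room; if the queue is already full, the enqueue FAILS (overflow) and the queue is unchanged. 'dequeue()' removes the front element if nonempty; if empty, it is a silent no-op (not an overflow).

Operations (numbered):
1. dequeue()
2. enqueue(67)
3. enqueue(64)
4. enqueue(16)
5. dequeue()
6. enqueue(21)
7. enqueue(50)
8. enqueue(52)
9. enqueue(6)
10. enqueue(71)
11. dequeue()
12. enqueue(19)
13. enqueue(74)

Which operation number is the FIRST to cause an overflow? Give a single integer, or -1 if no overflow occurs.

Answer: 10

Derivation:
1. dequeue(): empty, no-op, size=0
2. enqueue(67): size=1
3. enqueue(64): size=2
4. enqueue(16): size=3
5. dequeue(): size=2
6. enqueue(21): size=3
7. enqueue(50): size=4
8. enqueue(52): size=5
9. enqueue(6): size=6
10. enqueue(71): size=6=cap → OVERFLOW (fail)
11. dequeue(): size=5
12. enqueue(19): size=6
13. enqueue(74): size=6=cap → OVERFLOW (fail)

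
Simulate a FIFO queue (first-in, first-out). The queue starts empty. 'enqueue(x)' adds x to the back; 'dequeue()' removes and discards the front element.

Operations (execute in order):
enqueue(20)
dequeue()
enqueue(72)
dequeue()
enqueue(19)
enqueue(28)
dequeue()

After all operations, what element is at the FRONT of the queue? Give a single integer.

enqueue(20): queue = [20]
dequeue(): queue = []
enqueue(72): queue = [72]
dequeue(): queue = []
enqueue(19): queue = [19]
enqueue(28): queue = [19, 28]
dequeue(): queue = [28]

Answer: 28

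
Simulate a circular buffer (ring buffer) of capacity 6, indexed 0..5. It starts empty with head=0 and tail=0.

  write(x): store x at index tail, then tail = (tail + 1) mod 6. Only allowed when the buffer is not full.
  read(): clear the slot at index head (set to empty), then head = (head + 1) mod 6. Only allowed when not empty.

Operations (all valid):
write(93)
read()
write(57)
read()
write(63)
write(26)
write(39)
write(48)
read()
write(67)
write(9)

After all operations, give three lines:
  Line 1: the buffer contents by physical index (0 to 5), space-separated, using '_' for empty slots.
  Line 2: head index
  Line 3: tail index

Answer: 67 9 _ 26 39 48
3
2

Derivation:
write(93): buf=[93 _ _ _ _ _], head=0, tail=1, size=1
read(): buf=[_ _ _ _ _ _], head=1, tail=1, size=0
write(57): buf=[_ 57 _ _ _ _], head=1, tail=2, size=1
read(): buf=[_ _ _ _ _ _], head=2, tail=2, size=0
write(63): buf=[_ _ 63 _ _ _], head=2, tail=3, size=1
write(26): buf=[_ _ 63 26 _ _], head=2, tail=4, size=2
write(39): buf=[_ _ 63 26 39 _], head=2, tail=5, size=3
write(48): buf=[_ _ 63 26 39 48], head=2, tail=0, size=4
read(): buf=[_ _ _ 26 39 48], head=3, tail=0, size=3
write(67): buf=[67 _ _ 26 39 48], head=3, tail=1, size=4
write(9): buf=[67 9 _ 26 39 48], head=3, tail=2, size=5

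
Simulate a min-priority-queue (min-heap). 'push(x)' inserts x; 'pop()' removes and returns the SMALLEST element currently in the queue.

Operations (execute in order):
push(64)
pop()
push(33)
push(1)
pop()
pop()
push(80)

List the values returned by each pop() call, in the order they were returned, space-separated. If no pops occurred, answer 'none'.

push(64): heap contents = [64]
pop() → 64: heap contents = []
push(33): heap contents = [33]
push(1): heap contents = [1, 33]
pop() → 1: heap contents = [33]
pop() → 33: heap contents = []
push(80): heap contents = [80]

Answer: 64 1 33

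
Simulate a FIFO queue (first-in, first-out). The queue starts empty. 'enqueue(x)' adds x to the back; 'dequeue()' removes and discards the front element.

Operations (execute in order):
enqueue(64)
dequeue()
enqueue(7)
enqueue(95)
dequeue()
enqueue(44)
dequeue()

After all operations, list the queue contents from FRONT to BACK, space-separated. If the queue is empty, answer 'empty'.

Answer: 44

Derivation:
enqueue(64): [64]
dequeue(): []
enqueue(7): [7]
enqueue(95): [7, 95]
dequeue(): [95]
enqueue(44): [95, 44]
dequeue(): [44]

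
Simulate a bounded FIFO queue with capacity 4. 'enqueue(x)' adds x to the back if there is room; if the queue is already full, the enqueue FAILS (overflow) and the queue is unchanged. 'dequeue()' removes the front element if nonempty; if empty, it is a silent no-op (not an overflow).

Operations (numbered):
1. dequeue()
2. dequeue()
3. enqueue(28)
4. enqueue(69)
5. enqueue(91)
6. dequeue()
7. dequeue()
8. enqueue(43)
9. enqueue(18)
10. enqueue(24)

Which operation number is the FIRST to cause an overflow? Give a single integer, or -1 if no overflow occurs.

1. dequeue(): empty, no-op, size=0
2. dequeue(): empty, no-op, size=0
3. enqueue(28): size=1
4. enqueue(69): size=2
5. enqueue(91): size=3
6. dequeue(): size=2
7. dequeue(): size=1
8. enqueue(43): size=2
9. enqueue(18): size=3
10. enqueue(24): size=4

Answer: -1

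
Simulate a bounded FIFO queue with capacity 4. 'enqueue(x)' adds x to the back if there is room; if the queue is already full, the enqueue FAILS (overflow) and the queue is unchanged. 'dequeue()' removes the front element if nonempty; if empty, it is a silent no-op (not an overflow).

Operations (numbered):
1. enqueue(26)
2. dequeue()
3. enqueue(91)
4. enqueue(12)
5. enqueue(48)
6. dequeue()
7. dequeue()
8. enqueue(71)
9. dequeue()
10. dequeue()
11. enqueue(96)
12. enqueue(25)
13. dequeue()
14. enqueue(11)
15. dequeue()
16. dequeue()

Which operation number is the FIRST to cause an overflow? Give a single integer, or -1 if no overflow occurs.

Answer: -1

Derivation:
1. enqueue(26): size=1
2. dequeue(): size=0
3. enqueue(91): size=1
4. enqueue(12): size=2
5. enqueue(48): size=3
6. dequeue(): size=2
7. dequeue(): size=1
8. enqueue(71): size=2
9. dequeue(): size=1
10. dequeue(): size=0
11. enqueue(96): size=1
12. enqueue(25): size=2
13. dequeue(): size=1
14. enqueue(11): size=2
15. dequeue(): size=1
16. dequeue(): size=0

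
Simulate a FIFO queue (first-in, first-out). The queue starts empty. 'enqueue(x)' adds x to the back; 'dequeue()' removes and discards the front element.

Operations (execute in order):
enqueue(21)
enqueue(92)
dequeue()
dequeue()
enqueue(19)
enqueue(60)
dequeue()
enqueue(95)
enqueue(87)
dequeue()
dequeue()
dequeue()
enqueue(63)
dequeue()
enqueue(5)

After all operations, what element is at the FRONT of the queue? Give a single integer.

Answer: 5

Derivation:
enqueue(21): queue = [21]
enqueue(92): queue = [21, 92]
dequeue(): queue = [92]
dequeue(): queue = []
enqueue(19): queue = [19]
enqueue(60): queue = [19, 60]
dequeue(): queue = [60]
enqueue(95): queue = [60, 95]
enqueue(87): queue = [60, 95, 87]
dequeue(): queue = [95, 87]
dequeue(): queue = [87]
dequeue(): queue = []
enqueue(63): queue = [63]
dequeue(): queue = []
enqueue(5): queue = [5]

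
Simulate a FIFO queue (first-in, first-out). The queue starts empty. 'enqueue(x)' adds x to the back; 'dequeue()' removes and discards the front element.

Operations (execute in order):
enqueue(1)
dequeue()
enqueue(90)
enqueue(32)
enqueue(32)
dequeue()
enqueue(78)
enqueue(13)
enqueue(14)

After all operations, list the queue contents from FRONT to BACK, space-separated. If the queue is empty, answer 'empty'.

Answer: 32 32 78 13 14

Derivation:
enqueue(1): [1]
dequeue(): []
enqueue(90): [90]
enqueue(32): [90, 32]
enqueue(32): [90, 32, 32]
dequeue(): [32, 32]
enqueue(78): [32, 32, 78]
enqueue(13): [32, 32, 78, 13]
enqueue(14): [32, 32, 78, 13, 14]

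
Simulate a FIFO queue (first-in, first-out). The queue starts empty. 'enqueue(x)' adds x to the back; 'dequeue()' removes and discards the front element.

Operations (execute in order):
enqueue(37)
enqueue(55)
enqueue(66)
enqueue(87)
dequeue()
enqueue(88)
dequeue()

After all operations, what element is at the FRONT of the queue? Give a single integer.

enqueue(37): queue = [37]
enqueue(55): queue = [37, 55]
enqueue(66): queue = [37, 55, 66]
enqueue(87): queue = [37, 55, 66, 87]
dequeue(): queue = [55, 66, 87]
enqueue(88): queue = [55, 66, 87, 88]
dequeue(): queue = [66, 87, 88]

Answer: 66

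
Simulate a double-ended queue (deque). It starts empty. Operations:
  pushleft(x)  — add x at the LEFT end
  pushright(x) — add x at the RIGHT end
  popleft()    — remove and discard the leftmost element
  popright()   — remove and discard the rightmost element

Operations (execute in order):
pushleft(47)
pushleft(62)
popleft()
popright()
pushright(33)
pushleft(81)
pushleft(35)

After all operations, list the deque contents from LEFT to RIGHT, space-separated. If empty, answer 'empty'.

pushleft(47): [47]
pushleft(62): [62, 47]
popleft(): [47]
popright(): []
pushright(33): [33]
pushleft(81): [81, 33]
pushleft(35): [35, 81, 33]

Answer: 35 81 33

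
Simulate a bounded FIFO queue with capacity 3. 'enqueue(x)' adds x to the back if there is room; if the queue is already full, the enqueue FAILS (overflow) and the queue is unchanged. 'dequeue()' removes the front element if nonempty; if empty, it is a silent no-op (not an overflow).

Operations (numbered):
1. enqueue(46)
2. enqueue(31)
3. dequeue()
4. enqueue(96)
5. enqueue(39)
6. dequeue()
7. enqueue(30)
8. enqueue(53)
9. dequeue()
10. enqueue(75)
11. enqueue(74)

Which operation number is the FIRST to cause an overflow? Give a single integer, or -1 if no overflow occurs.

Answer: 8

Derivation:
1. enqueue(46): size=1
2. enqueue(31): size=2
3. dequeue(): size=1
4. enqueue(96): size=2
5. enqueue(39): size=3
6. dequeue(): size=2
7. enqueue(30): size=3
8. enqueue(53): size=3=cap → OVERFLOW (fail)
9. dequeue(): size=2
10. enqueue(75): size=3
11. enqueue(74): size=3=cap → OVERFLOW (fail)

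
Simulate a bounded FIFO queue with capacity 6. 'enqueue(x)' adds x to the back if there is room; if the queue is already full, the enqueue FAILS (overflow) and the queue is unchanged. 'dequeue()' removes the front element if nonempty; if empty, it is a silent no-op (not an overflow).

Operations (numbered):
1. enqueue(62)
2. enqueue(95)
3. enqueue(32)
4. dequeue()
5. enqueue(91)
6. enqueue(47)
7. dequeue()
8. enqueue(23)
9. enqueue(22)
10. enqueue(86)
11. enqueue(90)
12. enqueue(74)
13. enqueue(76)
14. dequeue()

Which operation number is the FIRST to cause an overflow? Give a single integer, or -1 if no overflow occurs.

1. enqueue(62): size=1
2. enqueue(95): size=2
3. enqueue(32): size=3
4. dequeue(): size=2
5. enqueue(91): size=3
6. enqueue(47): size=4
7. dequeue(): size=3
8. enqueue(23): size=4
9. enqueue(22): size=5
10. enqueue(86): size=6
11. enqueue(90): size=6=cap → OVERFLOW (fail)
12. enqueue(74): size=6=cap → OVERFLOW (fail)
13. enqueue(76): size=6=cap → OVERFLOW (fail)
14. dequeue(): size=5

Answer: 11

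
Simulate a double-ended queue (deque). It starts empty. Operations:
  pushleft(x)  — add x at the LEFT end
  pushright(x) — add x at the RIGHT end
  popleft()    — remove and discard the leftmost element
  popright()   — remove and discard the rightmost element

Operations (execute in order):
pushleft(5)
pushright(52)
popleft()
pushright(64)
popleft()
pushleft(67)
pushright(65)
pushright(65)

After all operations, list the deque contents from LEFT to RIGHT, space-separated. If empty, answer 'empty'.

Answer: 67 64 65 65

Derivation:
pushleft(5): [5]
pushright(52): [5, 52]
popleft(): [52]
pushright(64): [52, 64]
popleft(): [64]
pushleft(67): [67, 64]
pushright(65): [67, 64, 65]
pushright(65): [67, 64, 65, 65]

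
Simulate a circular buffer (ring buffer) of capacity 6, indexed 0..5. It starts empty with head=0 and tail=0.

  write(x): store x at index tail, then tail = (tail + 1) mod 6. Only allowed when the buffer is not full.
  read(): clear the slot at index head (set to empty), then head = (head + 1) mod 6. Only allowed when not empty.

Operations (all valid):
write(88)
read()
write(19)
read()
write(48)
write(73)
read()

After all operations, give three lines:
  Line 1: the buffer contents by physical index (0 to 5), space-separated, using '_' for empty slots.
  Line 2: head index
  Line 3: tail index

Answer: _ _ _ 73 _ _
3
4

Derivation:
write(88): buf=[88 _ _ _ _ _], head=0, tail=1, size=1
read(): buf=[_ _ _ _ _ _], head=1, tail=1, size=0
write(19): buf=[_ 19 _ _ _ _], head=1, tail=2, size=1
read(): buf=[_ _ _ _ _ _], head=2, tail=2, size=0
write(48): buf=[_ _ 48 _ _ _], head=2, tail=3, size=1
write(73): buf=[_ _ 48 73 _ _], head=2, tail=4, size=2
read(): buf=[_ _ _ 73 _ _], head=3, tail=4, size=1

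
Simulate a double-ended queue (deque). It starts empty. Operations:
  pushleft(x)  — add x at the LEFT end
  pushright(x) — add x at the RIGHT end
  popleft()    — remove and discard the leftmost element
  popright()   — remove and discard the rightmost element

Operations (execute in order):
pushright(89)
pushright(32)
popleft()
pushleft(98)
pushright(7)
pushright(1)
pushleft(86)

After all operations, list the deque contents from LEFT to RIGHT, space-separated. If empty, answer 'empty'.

pushright(89): [89]
pushright(32): [89, 32]
popleft(): [32]
pushleft(98): [98, 32]
pushright(7): [98, 32, 7]
pushright(1): [98, 32, 7, 1]
pushleft(86): [86, 98, 32, 7, 1]

Answer: 86 98 32 7 1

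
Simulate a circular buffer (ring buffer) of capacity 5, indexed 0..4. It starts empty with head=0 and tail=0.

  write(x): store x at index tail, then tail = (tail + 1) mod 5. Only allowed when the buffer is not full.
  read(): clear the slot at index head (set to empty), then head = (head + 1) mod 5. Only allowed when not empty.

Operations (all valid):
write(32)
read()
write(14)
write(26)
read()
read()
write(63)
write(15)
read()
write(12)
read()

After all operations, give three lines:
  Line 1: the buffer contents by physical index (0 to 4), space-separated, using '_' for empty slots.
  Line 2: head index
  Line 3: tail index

Answer: 12 _ _ _ _
0
1

Derivation:
write(32): buf=[32 _ _ _ _], head=0, tail=1, size=1
read(): buf=[_ _ _ _ _], head=1, tail=1, size=0
write(14): buf=[_ 14 _ _ _], head=1, tail=2, size=1
write(26): buf=[_ 14 26 _ _], head=1, tail=3, size=2
read(): buf=[_ _ 26 _ _], head=2, tail=3, size=1
read(): buf=[_ _ _ _ _], head=3, tail=3, size=0
write(63): buf=[_ _ _ 63 _], head=3, tail=4, size=1
write(15): buf=[_ _ _ 63 15], head=3, tail=0, size=2
read(): buf=[_ _ _ _ 15], head=4, tail=0, size=1
write(12): buf=[12 _ _ _ 15], head=4, tail=1, size=2
read(): buf=[12 _ _ _ _], head=0, tail=1, size=1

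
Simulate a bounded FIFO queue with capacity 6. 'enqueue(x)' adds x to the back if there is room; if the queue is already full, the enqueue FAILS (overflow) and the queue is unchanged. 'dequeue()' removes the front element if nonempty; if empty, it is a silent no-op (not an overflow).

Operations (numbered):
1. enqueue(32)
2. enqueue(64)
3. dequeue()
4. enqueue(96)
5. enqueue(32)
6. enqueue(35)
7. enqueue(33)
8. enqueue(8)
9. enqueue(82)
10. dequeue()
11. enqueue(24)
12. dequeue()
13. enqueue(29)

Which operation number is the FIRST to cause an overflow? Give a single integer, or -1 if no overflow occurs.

1. enqueue(32): size=1
2. enqueue(64): size=2
3. dequeue(): size=1
4. enqueue(96): size=2
5. enqueue(32): size=3
6. enqueue(35): size=4
7. enqueue(33): size=5
8. enqueue(8): size=6
9. enqueue(82): size=6=cap → OVERFLOW (fail)
10. dequeue(): size=5
11. enqueue(24): size=6
12. dequeue(): size=5
13. enqueue(29): size=6

Answer: 9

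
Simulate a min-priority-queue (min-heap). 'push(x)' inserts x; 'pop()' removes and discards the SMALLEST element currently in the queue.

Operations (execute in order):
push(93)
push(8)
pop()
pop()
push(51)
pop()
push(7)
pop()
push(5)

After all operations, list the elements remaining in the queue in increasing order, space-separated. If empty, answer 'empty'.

Answer: 5

Derivation:
push(93): heap contents = [93]
push(8): heap contents = [8, 93]
pop() → 8: heap contents = [93]
pop() → 93: heap contents = []
push(51): heap contents = [51]
pop() → 51: heap contents = []
push(7): heap contents = [7]
pop() → 7: heap contents = []
push(5): heap contents = [5]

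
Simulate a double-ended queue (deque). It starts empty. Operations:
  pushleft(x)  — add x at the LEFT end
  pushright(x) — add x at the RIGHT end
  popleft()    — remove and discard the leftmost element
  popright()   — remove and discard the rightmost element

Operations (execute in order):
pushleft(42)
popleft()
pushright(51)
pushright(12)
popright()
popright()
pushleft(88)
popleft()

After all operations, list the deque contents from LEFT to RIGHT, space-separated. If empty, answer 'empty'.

pushleft(42): [42]
popleft(): []
pushright(51): [51]
pushright(12): [51, 12]
popright(): [51]
popright(): []
pushleft(88): [88]
popleft(): []

Answer: empty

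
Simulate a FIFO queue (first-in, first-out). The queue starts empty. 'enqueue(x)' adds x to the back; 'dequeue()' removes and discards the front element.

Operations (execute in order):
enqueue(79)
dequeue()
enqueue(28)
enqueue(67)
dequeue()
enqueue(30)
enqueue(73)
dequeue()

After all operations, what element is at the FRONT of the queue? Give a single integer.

Answer: 30

Derivation:
enqueue(79): queue = [79]
dequeue(): queue = []
enqueue(28): queue = [28]
enqueue(67): queue = [28, 67]
dequeue(): queue = [67]
enqueue(30): queue = [67, 30]
enqueue(73): queue = [67, 30, 73]
dequeue(): queue = [30, 73]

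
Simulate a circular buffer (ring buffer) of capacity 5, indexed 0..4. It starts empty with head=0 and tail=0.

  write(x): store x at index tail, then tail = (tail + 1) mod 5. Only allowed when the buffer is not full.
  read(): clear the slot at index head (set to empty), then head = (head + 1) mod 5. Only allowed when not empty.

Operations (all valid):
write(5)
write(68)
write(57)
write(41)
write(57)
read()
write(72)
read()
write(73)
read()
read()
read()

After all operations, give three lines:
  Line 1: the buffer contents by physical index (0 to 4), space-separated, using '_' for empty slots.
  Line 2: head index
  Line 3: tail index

write(5): buf=[5 _ _ _ _], head=0, tail=1, size=1
write(68): buf=[5 68 _ _ _], head=0, tail=2, size=2
write(57): buf=[5 68 57 _ _], head=0, tail=3, size=3
write(41): buf=[5 68 57 41 _], head=0, tail=4, size=4
write(57): buf=[5 68 57 41 57], head=0, tail=0, size=5
read(): buf=[_ 68 57 41 57], head=1, tail=0, size=4
write(72): buf=[72 68 57 41 57], head=1, tail=1, size=5
read(): buf=[72 _ 57 41 57], head=2, tail=1, size=4
write(73): buf=[72 73 57 41 57], head=2, tail=2, size=5
read(): buf=[72 73 _ 41 57], head=3, tail=2, size=4
read(): buf=[72 73 _ _ 57], head=4, tail=2, size=3
read(): buf=[72 73 _ _ _], head=0, tail=2, size=2

Answer: 72 73 _ _ _
0
2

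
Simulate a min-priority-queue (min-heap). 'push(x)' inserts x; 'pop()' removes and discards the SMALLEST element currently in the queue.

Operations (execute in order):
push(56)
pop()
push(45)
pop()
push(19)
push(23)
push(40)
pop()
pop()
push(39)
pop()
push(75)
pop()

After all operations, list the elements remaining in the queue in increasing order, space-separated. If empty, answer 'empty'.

push(56): heap contents = [56]
pop() → 56: heap contents = []
push(45): heap contents = [45]
pop() → 45: heap contents = []
push(19): heap contents = [19]
push(23): heap contents = [19, 23]
push(40): heap contents = [19, 23, 40]
pop() → 19: heap contents = [23, 40]
pop() → 23: heap contents = [40]
push(39): heap contents = [39, 40]
pop() → 39: heap contents = [40]
push(75): heap contents = [40, 75]
pop() → 40: heap contents = [75]

Answer: 75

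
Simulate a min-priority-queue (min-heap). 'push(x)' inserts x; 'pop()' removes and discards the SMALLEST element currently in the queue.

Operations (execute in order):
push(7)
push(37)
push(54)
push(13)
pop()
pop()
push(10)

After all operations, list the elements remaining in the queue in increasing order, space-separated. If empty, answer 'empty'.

Answer: 10 37 54

Derivation:
push(7): heap contents = [7]
push(37): heap contents = [7, 37]
push(54): heap contents = [7, 37, 54]
push(13): heap contents = [7, 13, 37, 54]
pop() → 7: heap contents = [13, 37, 54]
pop() → 13: heap contents = [37, 54]
push(10): heap contents = [10, 37, 54]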